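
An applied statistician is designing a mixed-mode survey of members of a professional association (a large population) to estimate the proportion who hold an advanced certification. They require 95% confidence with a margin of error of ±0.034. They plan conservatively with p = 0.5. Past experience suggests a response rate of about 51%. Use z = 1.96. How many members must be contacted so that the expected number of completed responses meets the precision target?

Completed interviews needed: n₀ = 1.96² × 0.2500 / 0.034² ≈ 830.80 → 831.
At a 51% response rate, contacts needed = 831 / 0.51 ≈ 1629.41 → 1630.

1630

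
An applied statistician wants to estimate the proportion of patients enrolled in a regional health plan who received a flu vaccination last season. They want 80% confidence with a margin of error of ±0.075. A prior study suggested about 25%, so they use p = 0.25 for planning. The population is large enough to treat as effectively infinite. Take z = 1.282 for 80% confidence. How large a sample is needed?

55

With p = 0.25, p(1−p) = 0.1875.
n = z²·p(1−p)/E² = 1.282² × 0.1875 / 0.075² = 1.6435 × 0.1875 / 0.005625 ≈ 54.78.
Rounding up gives n = 55.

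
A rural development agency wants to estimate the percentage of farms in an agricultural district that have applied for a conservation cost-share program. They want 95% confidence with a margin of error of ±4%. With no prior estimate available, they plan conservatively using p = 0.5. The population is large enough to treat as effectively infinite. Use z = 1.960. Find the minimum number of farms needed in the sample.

601

With p = 0.5, p(1−p) = 0.25.
n = z²·p(1−p)/E² = 1.960² × 0.2500 / 0.040² = 3.8416 × 0.2500 / 0.001600 ≈ 600.25.
Rounding up gives n = 601.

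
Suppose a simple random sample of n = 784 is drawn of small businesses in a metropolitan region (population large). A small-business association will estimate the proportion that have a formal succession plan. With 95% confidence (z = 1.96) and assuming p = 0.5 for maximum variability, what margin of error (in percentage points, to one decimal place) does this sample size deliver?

3.5

SE(p̂) = √[p(1−p)/n] = √[0.2500/784] = 0.01786.
E = z × SE = 1.96 × 0.01786 = 0.03500, or 3.5 percentage points.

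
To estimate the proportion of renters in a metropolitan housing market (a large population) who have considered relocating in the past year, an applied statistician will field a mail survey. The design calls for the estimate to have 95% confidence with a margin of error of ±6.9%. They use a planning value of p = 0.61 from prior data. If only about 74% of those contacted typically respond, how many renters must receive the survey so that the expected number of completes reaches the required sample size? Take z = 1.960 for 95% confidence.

Completed interviews needed: n₀ = 1.960² × 0.2379 / 0.069² ≈ 191.96 → 192.
At a 74% response rate, contacts needed = 192 / 0.74 ≈ 259.46 → 260.

260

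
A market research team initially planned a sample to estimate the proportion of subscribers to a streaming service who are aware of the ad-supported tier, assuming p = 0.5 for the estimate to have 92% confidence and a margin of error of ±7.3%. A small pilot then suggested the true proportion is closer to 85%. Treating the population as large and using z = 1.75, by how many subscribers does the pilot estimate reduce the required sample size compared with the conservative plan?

Conservative (p = 0.5): n = 1.75² × 0.25 / 0.073² ≈ 143.67 → 144.
Using p = 0.85: p(1−p) = 0.1275, so n = 1.75² × 0.1275 / 0.073² ≈ 73.27 → 74.
Reduction: 144 − 74 = 70.

70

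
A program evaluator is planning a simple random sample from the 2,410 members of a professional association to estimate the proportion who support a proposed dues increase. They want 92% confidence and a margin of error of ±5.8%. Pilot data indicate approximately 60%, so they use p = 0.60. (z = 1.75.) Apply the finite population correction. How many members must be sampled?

201

Unadjusted: n₀ = 1.75² × 0.60 × 0.40 / 0.058² ≈ 218.49, so n₀ = 219.
Finite population correction with N = 2,410: n = n₀ / (1 + (n₀−1)/N) = 219 / (1 + 218/2410) = 219 / 1.0905 ≈ 200.83.
Rounding up, n = 201.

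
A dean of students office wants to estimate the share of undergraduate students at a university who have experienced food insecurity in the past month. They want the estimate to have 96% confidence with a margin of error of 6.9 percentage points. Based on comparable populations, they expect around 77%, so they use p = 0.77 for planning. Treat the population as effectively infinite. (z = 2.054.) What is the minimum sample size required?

157

With p = 0.77, p(1−p) = 0.1771.
n = z²·p(1−p)/E² = 2.054² × 0.1771 / 0.069² = 4.2189 × 0.1771 / 0.004761 ≈ 156.94.
Rounding up gives n = 157.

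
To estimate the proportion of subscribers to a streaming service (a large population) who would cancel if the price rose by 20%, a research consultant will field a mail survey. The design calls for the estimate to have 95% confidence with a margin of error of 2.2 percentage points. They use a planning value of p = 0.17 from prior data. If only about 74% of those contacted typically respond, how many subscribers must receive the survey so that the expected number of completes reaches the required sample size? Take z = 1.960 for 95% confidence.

Completed interviews needed: n₀ = 1.960² × 0.1411 / 0.022² ≈ 1119.94 → 1120.
At a 74% response rate, contacts needed = 1120 / 0.74 ≈ 1513.51 → 1514.

1514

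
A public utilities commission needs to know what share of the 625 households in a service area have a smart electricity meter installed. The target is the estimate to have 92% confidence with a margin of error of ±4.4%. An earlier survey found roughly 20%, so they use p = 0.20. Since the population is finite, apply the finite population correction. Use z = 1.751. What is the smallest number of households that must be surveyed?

Unadjusted: n₀ = 1.751² × 0.20 × 0.80 / 0.044² ≈ 253.39, so n₀ = 254.
Finite population correction with N = 625: n = n₀ / (1 + (n₀−1)/N) = 254 / (1 + 253/625) = 254 / 1.4048 ≈ 180.81.
Rounding up, n = 181.

181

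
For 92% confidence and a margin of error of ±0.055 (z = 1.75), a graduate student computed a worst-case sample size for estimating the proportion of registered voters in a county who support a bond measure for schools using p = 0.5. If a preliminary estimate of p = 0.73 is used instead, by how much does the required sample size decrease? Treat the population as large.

Conservative (p = 0.5): n = 1.75² × 0.25 / 0.055² ≈ 253.10 → 254.
Using p = 0.73: p(1−p) = 0.1971, so n = 1.75² × 0.1971 / 0.055² ≈ 199.54 → 200.
Reduction: 254 − 200 = 54.

54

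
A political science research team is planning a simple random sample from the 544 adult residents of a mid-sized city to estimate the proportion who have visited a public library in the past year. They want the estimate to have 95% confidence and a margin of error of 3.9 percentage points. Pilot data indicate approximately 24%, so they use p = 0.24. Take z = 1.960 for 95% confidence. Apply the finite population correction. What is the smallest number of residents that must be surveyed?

250

Unadjusted: n₀ = 1.960² × 0.24 × 0.76 / 0.039² ≈ 460.69, so n₀ = 461.
Finite population correction with N = 544: n = n₀ / (1 + (n₀−1)/N) = 461 / (1 + 460/544) = 461 / 1.8456 ≈ 249.78.
Rounding up, n = 250.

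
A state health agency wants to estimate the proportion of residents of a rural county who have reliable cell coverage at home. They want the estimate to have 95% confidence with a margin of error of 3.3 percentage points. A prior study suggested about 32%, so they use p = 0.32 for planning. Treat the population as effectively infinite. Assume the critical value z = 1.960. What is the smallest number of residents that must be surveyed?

768

With p = 0.32, p(1−p) = 0.2176.
n = z²·p(1−p)/E² = 1.960² × 0.2176 / 0.033² = 3.8416 × 0.2176 / 0.001089 ≈ 767.61.
Rounding up gives n = 768.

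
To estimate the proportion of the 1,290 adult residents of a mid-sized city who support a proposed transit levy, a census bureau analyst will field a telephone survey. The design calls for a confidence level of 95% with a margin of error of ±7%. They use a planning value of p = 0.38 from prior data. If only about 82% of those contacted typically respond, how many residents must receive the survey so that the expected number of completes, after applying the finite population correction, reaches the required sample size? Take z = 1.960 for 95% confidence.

198

Completed interviews needed (unadjusted): n₀ = 1.960² × 0.2356 / 0.070² ≈ 184.71 → 185.
FPC for N = 1,290: n = 185 / (1 + 184/1290) = 185 / 1.1426 ≈ 161.91 → 162.
At an 82% response rate, contacts needed = 162 / 0.82 ≈ 197.56 → 198.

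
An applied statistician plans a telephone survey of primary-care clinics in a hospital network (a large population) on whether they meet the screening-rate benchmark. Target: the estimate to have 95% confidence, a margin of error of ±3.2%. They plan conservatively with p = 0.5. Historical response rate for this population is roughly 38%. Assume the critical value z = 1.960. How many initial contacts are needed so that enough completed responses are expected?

Completed interviews needed: n₀ = 1.960² × 0.2500 / 0.032² ≈ 937.89 → 938.
At a 38% response rate, contacts needed = 938 / 0.38 ≈ 2468.42 → 2469.

2469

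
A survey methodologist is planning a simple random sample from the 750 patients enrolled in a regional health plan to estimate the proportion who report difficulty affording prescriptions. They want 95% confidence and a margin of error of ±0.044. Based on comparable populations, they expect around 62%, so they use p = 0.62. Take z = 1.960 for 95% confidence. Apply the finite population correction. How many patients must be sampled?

289

Unadjusted: n₀ = 1.960² × 0.62 × 0.38 / 0.044² ≈ 467.50, so n₀ = 468.
Finite population correction with N = 750: n = n₀ / (1 + (n₀−1)/N) = 468 / (1 + 467/750) = 468 / 1.6227 ≈ 288.41.
Rounding up, n = 289.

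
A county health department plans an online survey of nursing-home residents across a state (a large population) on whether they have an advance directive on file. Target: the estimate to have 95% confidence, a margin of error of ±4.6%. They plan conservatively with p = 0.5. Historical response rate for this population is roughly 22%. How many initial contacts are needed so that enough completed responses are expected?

2064

For 95% confidence, z = 1.960.
Completed interviews needed: n₀ = 1.960² × 0.2500 / 0.046² ≈ 453.88 → 454.
At a 22% response rate, contacts needed = 454 / 0.22 ≈ 2063.64 → 2064.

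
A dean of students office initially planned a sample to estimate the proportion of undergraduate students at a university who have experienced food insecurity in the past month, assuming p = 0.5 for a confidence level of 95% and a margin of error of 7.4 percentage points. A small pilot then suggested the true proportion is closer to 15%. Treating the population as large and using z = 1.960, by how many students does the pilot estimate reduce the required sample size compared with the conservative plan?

86

Conservative (p = 0.5): n = 1.960² × 0.25 / 0.074² ≈ 175.38 → 176.
Using p = 0.15: p(1−p) = 0.1275, so n = 1.960² × 0.1275 / 0.074² ≈ 89.45 → 90.
Reduction: 176 − 90 = 86.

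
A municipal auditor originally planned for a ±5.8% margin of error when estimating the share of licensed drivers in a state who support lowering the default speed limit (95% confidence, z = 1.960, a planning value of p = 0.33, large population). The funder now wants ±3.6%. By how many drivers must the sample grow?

At ±5.8%: n = 1.960² × 0.2211 / 0.058² ≈ 252.49 → 253.
At ±3.6%: n = 1.960² × 0.2211 / 0.036² ≈ 655.38 → 656.
Additional respondents: 656 − 253 = 403.

403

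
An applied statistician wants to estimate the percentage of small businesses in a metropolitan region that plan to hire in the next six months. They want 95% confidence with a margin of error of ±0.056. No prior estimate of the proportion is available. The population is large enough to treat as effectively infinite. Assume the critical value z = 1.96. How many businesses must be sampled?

307

With no prior estimate, use p = 0.5, giving p(1−p) = 0.25.
n = z²·p(1−p)/E² = 1.96² × 0.2500 / 0.056² = 3.8416 × 0.2500 / 0.003136 ≈ 306.25.
Rounding up gives n = 307.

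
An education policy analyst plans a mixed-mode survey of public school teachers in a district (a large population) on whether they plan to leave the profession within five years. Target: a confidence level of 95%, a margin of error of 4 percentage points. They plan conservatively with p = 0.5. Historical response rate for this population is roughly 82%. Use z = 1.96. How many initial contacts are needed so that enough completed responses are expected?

733

Completed interviews needed: n₀ = 1.96² × 0.2500 / 0.040² ≈ 600.25 → 601.
At an 82% response rate, contacts needed = 601 / 0.82 ≈ 732.93 → 733.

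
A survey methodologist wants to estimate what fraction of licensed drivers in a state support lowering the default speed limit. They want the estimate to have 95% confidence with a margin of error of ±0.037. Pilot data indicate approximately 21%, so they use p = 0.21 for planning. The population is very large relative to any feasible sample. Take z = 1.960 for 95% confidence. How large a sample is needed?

466

With p = 0.21, p(1−p) = 0.1659.
n = z²·p(1−p)/E² = 1.960² × 0.1659 / 0.037² = 3.8416 × 0.1659 / 0.001369 ≈ 465.54.
Rounding up gives n = 466.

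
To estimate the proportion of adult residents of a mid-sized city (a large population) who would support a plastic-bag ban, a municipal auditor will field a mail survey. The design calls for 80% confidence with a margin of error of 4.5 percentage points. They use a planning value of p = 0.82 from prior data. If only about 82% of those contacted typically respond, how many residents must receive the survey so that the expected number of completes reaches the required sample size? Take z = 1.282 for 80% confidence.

147

Completed interviews needed: n₀ = 1.282² × 0.1476 / 0.045² ≈ 119.79 → 120.
At an 82% response rate, contacts needed = 120 / 0.82 ≈ 146.34 → 147.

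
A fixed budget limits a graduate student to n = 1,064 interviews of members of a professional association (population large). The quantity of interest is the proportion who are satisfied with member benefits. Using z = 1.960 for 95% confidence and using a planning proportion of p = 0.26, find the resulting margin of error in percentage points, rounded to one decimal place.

2.6

SE(p̂) = √[p(1−p)/n] = √[0.1924/1064] = 0.01345.
E = z × SE = 1.960 × 0.01345 = 0.02636, or 2.6 percentage points.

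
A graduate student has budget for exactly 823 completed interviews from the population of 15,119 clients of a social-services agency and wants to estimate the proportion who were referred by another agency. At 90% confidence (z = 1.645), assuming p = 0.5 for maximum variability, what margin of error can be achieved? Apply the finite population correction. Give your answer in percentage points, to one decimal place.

Finite-population factor: (N−n)/(N−1) = (15119−823)/(15119−1) = 0.9456.
SE(p̂) = √[p(1−p)/n · (N−n)/(N−1)] = √[0.2500/823 × 0.9456] = 0.01695.
E = z × SE = 1.645 × 0.01695 = 0.02788 ≈ 2.8 percentage points.

2.8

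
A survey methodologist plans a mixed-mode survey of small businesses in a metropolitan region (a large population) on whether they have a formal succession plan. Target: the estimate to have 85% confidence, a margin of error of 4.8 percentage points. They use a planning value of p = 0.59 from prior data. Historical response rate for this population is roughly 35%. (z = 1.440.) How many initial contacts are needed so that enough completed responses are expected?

623

Completed interviews needed: n₀ = 1.440² × 0.2419 / 0.048² ≈ 217.71 → 218.
At a 35% response rate, contacts needed = 218 / 0.35 ≈ 622.86 → 623.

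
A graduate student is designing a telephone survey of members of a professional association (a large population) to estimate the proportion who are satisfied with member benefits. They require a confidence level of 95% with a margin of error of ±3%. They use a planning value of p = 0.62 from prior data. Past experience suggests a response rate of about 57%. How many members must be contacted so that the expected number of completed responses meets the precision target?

For 95% confidence, z = 1.960.
Completed interviews needed: n₀ = 1.960² × 0.2356 / 0.030² ≈ 1005.65 → 1006.
At a 57% response rate, contacts needed = 1006 / 0.57 ≈ 1764.91 → 1765.

1765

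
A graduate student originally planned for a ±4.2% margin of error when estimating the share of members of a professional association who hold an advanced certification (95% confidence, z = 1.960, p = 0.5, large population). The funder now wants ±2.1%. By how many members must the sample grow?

At ±4.2%: n = 1.960² × 0.2500 / 0.042² ≈ 544.44 → 545.
At ±2.1%: n = 1.960² × 0.2500 / 0.021² ≈ 2177.78 → 2178.
Additional respondents: 2178 − 545 = 1633.

1633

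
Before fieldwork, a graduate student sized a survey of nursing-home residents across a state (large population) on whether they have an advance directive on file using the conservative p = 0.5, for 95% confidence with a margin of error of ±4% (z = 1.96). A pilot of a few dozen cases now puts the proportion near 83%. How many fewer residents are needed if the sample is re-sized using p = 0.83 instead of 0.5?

Conservative (p = 0.5): n = 1.96² × 0.25 / 0.040² ≈ 600.25 → 601.
Using p = 0.83: p(1−p) = 0.1411, so n = 1.96² × 0.1411 / 0.040² ≈ 338.78 → 339.
Reduction: 601 − 339 = 262.

262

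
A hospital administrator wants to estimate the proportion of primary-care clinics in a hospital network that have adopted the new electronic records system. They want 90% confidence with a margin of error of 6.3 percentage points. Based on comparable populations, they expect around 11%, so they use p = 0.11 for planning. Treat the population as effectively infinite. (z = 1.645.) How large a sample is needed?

With p = 0.11, p(1−p) = 0.0979.
n = z²·p(1−p)/E² = 1.645² × 0.0979 / 0.063² = 2.7060 × 0.0979 / 0.003969 ≈ 66.75.
Rounding up gives n = 67.

67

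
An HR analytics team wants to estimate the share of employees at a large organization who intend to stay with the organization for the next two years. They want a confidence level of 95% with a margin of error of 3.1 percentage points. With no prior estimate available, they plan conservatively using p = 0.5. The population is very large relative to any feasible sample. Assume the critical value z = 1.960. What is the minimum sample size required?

1000

With p = 0.5, p(1−p) = 0.25.
n = z²·p(1−p)/E² = 1.960² × 0.2500 / 0.031² = 3.8416 × 0.2500 / 0.000961 ≈ 999.38.
Rounding up gives n = 1000.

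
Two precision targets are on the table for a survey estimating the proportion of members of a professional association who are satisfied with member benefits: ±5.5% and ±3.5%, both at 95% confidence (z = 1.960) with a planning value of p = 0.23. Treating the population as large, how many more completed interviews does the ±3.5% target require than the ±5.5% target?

At ±5.5%: n = 1.960² × 0.1771 / 0.055² ≈ 224.91 → 225.
At ±3.5%: n = 1.960² × 0.1771 / 0.035² ≈ 555.39 → 556.
Additional respondents: 556 − 225 = 331.

331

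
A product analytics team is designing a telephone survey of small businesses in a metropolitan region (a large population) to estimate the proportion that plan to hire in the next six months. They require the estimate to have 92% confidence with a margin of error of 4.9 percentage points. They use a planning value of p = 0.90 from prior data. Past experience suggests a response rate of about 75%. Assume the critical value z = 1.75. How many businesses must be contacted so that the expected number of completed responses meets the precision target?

154

Completed interviews needed: n₀ = 1.75² × 0.0900 / 0.049² ≈ 114.80 → 115.
At a 75% response rate, contacts needed = 115 / 0.75 ≈ 153.33 → 154.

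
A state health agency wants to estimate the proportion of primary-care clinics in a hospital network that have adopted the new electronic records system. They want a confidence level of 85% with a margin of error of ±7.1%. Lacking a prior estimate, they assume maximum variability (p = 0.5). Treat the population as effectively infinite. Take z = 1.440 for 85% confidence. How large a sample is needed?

With p = 0.5, p(1−p) = 0.25.
n = z²·p(1−p)/E² = 1.440² × 0.2500 / 0.071² = 2.0736 × 0.2500 / 0.005041 ≈ 102.84.
Rounding up gives n = 103.

103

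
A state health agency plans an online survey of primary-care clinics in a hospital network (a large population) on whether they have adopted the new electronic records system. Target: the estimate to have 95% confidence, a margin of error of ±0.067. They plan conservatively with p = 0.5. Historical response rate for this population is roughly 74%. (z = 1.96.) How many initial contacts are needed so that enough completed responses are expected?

Completed interviews needed: n₀ = 1.96² × 0.2500 / 0.067² ≈ 213.95 → 214.
At a 74% response rate, contacts needed = 214 / 0.74 ≈ 289.19 → 290.

290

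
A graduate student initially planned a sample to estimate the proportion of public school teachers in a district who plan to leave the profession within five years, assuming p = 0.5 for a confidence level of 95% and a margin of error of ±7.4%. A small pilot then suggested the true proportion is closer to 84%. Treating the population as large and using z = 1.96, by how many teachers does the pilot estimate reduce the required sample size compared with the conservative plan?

Conservative (p = 0.5): n = 1.96² × 0.25 / 0.074² ≈ 175.38 → 176.
Using p = 0.84: p(1−p) = 0.1344, so n = 1.96² × 0.1344 / 0.074² ≈ 94.29 → 95.
Reduction: 176 − 95 = 81.

81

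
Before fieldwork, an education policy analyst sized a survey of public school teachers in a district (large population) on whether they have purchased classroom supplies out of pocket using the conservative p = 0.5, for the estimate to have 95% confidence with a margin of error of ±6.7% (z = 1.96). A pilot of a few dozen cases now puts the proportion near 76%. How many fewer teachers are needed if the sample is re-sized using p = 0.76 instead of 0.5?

57

Conservative (p = 0.5): n = 1.96² × 0.25 / 0.067² ≈ 213.95 → 214.
Using p = 0.76: p(1−p) = 0.1824, so n = 1.96² × 0.1824 / 0.067² ≈ 156.09 → 157.
Reduction: 214 − 157 = 57.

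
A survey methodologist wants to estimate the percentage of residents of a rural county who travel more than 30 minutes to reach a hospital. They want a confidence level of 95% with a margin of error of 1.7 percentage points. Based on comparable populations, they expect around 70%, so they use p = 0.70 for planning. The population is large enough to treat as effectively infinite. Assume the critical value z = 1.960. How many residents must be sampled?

2792

With p = 0.70, p(1−p) = 0.2100.
n = z²·p(1−p)/E² = 1.960² × 0.2100 / 0.017² = 3.8416 × 0.2100 / 0.000289 ≈ 2791.47.
Rounding up gives n = 2792.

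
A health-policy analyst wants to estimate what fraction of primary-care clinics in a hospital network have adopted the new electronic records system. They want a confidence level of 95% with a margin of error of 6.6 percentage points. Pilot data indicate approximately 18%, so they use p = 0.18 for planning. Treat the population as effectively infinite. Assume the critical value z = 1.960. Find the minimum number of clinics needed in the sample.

131

With p = 0.18, p(1−p) = 0.1476.
n = z²·p(1−p)/E² = 1.960² × 0.1476 / 0.066² = 3.8416 × 0.1476 / 0.004356 ≈ 130.17.
Rounding up gives n = 131.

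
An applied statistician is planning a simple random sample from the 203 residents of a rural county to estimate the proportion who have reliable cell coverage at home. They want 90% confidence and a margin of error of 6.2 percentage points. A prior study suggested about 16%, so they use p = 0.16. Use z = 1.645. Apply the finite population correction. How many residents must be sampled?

Unadjusted: n₀ = 1.645² × 0.16 × 0.84 / 0.062² ≈ 94.61, so n₀ = 95.
Finite population correction with N = 203: n = n₀ / (1 + (n₀−1)/N) = 95 / (1 + 94/203) = 95 / 1.4631 ≈ 64.93.
Rounding up, n = 65.

65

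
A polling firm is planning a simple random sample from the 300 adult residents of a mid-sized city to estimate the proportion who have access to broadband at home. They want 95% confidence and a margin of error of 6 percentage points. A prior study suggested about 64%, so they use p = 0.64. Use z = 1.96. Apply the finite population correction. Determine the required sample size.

Unadjusted: n₀ = 1.96² × 0.64 × 0.36 / 0.060² ≈ 245.86, so n₀ = 246.
Finite population correction with N = 300: n = n₀ / (1 + (n₀−1)/N) = 246 / (1 + 245/300) = 246 / 1.8167 ≈ 135.41.
Rounding up, n = 136.

136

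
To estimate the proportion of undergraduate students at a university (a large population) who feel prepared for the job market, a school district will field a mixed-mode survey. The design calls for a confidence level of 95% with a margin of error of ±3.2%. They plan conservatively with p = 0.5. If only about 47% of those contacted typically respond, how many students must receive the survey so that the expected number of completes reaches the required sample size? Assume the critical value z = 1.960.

Completed interviews needed: n₀ = 1.960² × 0.2500 / 0.032² ≈ 937.89 → 938.
At a 47% response rate, contacts needed = 938 / 0.47 ≈ 1995.74 → 1996.

1996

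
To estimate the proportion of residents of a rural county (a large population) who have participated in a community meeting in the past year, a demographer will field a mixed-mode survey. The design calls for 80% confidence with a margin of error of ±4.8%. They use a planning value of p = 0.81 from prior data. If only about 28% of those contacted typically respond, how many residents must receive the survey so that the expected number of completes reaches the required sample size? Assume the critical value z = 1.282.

393

Completed interviews needed: n₀ = 1.282² × 0.1539 / 0.048² ≈ 109.78 → 110.
At a 28% response rate, contacts needed = 110 / 0.28 ≈ 392.86 → 393.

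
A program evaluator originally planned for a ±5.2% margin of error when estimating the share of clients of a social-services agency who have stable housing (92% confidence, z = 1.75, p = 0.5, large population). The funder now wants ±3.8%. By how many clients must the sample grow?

At ±5.2%: n = 1.75² × 0.2500 / 0.052² ≈ 283.15 → 284.
At ±3.8%: n = 1.75² × 0.2500 / 0.038² ≈ 530.21 → 531.
Additional respondents: 531 − 284 = 247.

247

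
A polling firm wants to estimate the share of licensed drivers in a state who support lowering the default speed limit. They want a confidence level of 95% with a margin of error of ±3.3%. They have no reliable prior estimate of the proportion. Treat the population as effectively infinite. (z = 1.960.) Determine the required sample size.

882

With no prior estimate, use p = 0.5, giving p(1−p) = 0.25.
n = z²·p(1−p)/E² = 1.960² × 0.2500 / 0.033² = 3.8416 × 0.2500 / 0.001089 ≈ 881.91.
Rounding up gives n = 882.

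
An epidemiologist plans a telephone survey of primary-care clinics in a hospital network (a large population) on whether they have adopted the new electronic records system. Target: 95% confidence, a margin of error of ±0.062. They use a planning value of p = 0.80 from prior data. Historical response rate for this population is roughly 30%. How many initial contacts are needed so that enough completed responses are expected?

534

For 95% confidence, z = 1.960.
Completed interviews needed: n₀ = 1.960² × 0.1600 / 0.062² ≈ 159.90 → 160.
At a 30% response rate, contacts needed = 160 / 0.30 ≈ 533.33 → 534.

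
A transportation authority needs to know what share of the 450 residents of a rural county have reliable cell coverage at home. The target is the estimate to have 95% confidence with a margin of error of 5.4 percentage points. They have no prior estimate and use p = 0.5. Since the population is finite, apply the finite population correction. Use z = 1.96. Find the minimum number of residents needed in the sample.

Unadjusted: n₀ = 1.96² × 0.50 × 0.50 / 0.054² ≈ 329.36, so n₀ = 330.
Finite population correction with N = 450: n = n₀ / (1 + (n₀−1)/N) = 330 / (1 + 329/450) = 330 / 1.7311 ≈ 190.63.
Rounding up, n = 191.

191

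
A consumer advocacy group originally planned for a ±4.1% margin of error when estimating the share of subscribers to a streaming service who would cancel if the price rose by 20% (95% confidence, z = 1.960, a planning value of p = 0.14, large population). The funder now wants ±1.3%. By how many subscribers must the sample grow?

2461

At ±4.1%: n = 1.960² × 0.1204 / 0.041² ≈ 275.15 → 276.
At ±1.3%: n = 1.960² × 0.1204 / 0.013² ≈ 2736.86 → 2737.
Additional respondents: 2737 − 276 = 2461.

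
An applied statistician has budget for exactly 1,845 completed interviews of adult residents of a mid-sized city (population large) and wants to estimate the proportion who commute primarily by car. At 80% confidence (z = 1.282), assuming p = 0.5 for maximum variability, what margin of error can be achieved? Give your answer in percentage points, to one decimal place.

SE(p̂) = √[p(1−p)/n] = √[0.2500/1845] = 0.01164.
E = z × SE = 1.282 × 0.01164 = 0.01492, or 1.5 percentage points.

1.5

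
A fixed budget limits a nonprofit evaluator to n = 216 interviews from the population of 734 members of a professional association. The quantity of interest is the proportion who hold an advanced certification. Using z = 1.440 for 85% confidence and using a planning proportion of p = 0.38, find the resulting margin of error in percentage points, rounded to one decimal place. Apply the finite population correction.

4.0

Finite-population factor: (N−n)/(N−1) = (734−216)/(734−1) = 0.7067.
SE(p̂) = √[p(1−p)/n · (N−n)/(N−1)] = √[0.2356/216 × 0.7067] = 0.02776.
E = z × SE = 1.440 × 0.02776 = 0.03998 ≈ 4.0 percentage points.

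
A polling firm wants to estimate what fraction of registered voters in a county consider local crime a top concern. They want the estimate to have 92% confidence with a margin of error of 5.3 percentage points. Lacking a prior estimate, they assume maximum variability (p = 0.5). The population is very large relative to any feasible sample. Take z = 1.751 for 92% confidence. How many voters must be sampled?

With p = 0.5, p(1−p) = 0.25.
n = z²·p(1−p)/E² = 1.751² × 0.2500 / 0.053² = 3.0660 × 0.2500 / 0.002809 ≈ 272.87.
Rounding up gives n = 273.

273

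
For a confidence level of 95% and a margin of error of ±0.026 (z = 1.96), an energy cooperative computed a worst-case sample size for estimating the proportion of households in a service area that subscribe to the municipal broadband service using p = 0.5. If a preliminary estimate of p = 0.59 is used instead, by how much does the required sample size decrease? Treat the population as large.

Conservative (p = 0.5): n = 1.96² × 0.25 / 0.026² ≈ 1420.71 → 1421.
Using p = 0.59: p(1−p) = 0.2419, so n = 1.96² × 0.2419 / 0.026² ≈ 1374.68 → 1375.
Reduction: 1421 − 1375 = 46.

46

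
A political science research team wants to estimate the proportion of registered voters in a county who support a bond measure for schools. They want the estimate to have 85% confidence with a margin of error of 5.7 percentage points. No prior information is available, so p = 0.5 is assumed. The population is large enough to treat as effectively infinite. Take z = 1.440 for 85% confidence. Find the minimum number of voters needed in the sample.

With p = 0.5, p(1−p) = 0.25.
n = z²·p(1−p)/E² = 1.440² × 0.2500 / 0.057² = 2.0736 × 0.2500 / 0.003249 ≈ 159.56.
Rounding up gives n = 160.

160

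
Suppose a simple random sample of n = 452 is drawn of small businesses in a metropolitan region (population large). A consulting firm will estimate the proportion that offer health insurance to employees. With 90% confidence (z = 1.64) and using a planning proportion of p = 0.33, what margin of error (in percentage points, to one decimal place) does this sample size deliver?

3.6

SE(p̂) = √[p(1−p)/n] = √[0.2211/452] = 0.02212.
E = z × SE = 1.64 × 0.02212 = 0.03627, or 3.6 percentage points.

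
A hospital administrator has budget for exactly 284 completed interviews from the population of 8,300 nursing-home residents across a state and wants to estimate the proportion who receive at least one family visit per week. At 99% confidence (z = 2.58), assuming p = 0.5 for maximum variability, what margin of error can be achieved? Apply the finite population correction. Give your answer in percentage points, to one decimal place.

Finite-population factor: (N−n)/(N−1) = (8300−284)/(8300−1) = 0.9659.
SE(p̂) = √[p(1−p)/n · (N−n)/(N−1)] = √[0.2500/284 × 0.9659] = 0.02916.
E = z × SE = 2.58 × 0.02916 = 0.07523 ≈ 7.5 percentage points.

7.5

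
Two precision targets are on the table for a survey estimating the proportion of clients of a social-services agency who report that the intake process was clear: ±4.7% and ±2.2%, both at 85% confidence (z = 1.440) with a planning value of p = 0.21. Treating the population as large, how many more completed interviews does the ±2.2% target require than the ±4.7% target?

555

At ±4.7%: n = 1.440² × 0.1659 / 0.047² ≈ 155.73 → 156.
At ±2.2%: n = 1.440² × 0.1659 / 0.022² ≈ 710.76 → 711.
Additional respondents: 711 − 156 = 555.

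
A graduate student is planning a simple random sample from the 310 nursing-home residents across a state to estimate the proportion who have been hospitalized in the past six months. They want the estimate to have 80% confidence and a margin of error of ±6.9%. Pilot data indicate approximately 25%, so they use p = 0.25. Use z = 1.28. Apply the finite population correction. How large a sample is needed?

Unadjusted: n₀ = 1.28² × 0.25 × 0.75 / 0.069² ≈ 64.52, so n₀ = 65.
Finite population correction with N = 310: n = n₀ / (1 + (n₀−1)/N) = 65 / (1 + 64/310) = 65 / 1.2065 ≈ 53.88.
Rounding up, n = 54.

54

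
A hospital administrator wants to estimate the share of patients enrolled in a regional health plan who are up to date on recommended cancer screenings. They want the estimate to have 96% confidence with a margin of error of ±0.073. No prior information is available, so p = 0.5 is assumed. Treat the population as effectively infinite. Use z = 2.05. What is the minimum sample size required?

With p = 0.5, p(1−p) = 0.25.
n = z²·p(1−p)/E² = 2.05² × 0.2500 / 0.073² = 4.2025 × 0.2500 / 0.005329 ≈ 197.15.
Rounding up gives n = 198.

198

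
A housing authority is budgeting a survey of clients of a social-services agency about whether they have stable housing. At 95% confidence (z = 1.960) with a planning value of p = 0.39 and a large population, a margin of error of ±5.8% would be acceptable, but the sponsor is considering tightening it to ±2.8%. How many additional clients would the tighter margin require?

At ±5.8%: n = 1.960² × 0.2379 / 0.058² ≈ 271.68 → 272.
At ±2.8%: n = 1.960² × 0.2379 / 0.028² ≈ 1165.71 → 1166.
Additional respondents: 1166 − 272 = 894.

894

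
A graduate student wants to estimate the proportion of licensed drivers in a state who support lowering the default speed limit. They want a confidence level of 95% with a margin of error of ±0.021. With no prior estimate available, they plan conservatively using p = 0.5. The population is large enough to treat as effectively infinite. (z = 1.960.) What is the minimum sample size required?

With p = 0.5, p(1−p) = 0.25.
n = z²·p(1−p)/E² = 1.960² × 0.2500 / 0.021² = 3.8416 × 0.2500 / 0.000441 ≈ 2177.78.
Rounding up gives n = 2178.

2178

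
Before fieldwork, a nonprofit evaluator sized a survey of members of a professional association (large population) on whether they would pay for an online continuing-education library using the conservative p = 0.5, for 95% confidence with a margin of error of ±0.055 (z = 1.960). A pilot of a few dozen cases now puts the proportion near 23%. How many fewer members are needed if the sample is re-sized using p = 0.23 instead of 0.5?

Conservative (p = 0.5): n = 1.960² × 0.25 / 0.055² ≈ 317.49 → 318.
Using p = 0.23: p(1−p) = 0.1771, so n = 1.960² × 0.1771 / 0.055² ≈ 224.91 → 225.
Reduction: 318 − 225 = 93.

93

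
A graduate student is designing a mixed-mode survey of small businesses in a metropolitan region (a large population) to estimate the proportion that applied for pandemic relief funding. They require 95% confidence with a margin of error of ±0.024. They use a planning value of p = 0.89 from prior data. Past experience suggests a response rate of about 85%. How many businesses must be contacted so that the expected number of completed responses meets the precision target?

For 95% confidence, z = 1.96.
Completed interviews needed: n₀ = 1.96² × 0.0979 / 0.024² ≈ 652.94 → 653.
At an 85% response rate, contacts needed = 653 / 0.85 ≈ 768.24 → 769.

769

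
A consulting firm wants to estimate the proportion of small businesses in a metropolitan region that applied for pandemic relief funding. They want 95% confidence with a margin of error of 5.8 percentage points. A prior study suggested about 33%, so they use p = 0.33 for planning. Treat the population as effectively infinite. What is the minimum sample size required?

For 95% confidence, z = 1.960.
With p = 0.33, p(1−p) = 0.2211.
n = z²·p(1−p)/E² = 1.960² × 0.2211 / 0.058² = 3.8416 × 0.2211 / 0.003364 ≈ 252.49.
Rounding up gives n = 253.

253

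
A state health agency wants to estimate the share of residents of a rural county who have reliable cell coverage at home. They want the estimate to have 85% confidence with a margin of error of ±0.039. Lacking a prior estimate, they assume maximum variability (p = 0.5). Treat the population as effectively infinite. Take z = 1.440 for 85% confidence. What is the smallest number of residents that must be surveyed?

With p = 0.5, p(1−p) = 0.25.
n = z²·p(1−p)/E² = 1.440² × 0.2500 / 0.039² = 2.0736 × 0.2500 / 0.001521 ≈ 340.83.
Rounding up gives n = 341.

341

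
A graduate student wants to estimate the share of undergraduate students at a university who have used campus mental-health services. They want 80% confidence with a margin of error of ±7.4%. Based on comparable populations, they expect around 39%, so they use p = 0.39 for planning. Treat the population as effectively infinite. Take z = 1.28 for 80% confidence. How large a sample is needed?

With p = 0.39, p(1−p) = 0.2379.
n = z²·p(1−p)/E² = 1.28² × 0.2379 / 0.074² = 1.6384 × 0.2379 / 0.005476 ≈ 71.18.
Rounding up gives n = 72.

72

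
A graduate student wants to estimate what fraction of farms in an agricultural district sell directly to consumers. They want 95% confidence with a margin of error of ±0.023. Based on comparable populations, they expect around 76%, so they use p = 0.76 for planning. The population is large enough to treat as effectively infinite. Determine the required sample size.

For 95% confidence, z = 1.960.
With p = 0.76, p(1−p) = 0.1824.
n = z²·p(1−p)/E² = 1.960² × 0.1824 / 0.023² = 3.8416 × 0.1824 / 0.000529 ≈ 1324.59.
Rounding up gives n = 1325.

1325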